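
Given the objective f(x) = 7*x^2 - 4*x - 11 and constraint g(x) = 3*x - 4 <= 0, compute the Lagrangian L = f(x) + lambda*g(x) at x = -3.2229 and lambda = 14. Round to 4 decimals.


Step 1: Evaluate f(x).
f(-3.2229) = 7*(-3.2229)^2 - 4*(-3.2229) - 11 = 74.6012
Step 2: Evaluate g(x).
g(-3.2229) = 3*-3.2229 - 4 = -13.6687
Step 3: Compute Lagrangian.
L = 74.6012 + 14*-13.6687 = -116.7606


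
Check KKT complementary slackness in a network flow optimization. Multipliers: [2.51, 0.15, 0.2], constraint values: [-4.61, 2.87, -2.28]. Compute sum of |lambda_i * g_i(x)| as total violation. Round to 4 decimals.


KKT complementary slackness check:
lambda_1 * g_1 = 2.51 * -4.61 = -11.5711
lambda_2 * g_2 = 0.15 * 2.87 = 0.4305
lambda_3 * g_3 = 0.2 * -2.28 = -0.456
Total violation = 11.5711 + 0.4305 + 0.456 = 12.4576


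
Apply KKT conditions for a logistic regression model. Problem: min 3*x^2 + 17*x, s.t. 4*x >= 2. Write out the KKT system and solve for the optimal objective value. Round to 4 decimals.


Step 1: Try lambda = 0 (constraint inactive).
x_unc = -17/(2*3) = -2.8333
Check: 4*-2.8333 = -11.3332 < 2 -- violated!
Step 2: Constraint must be active: 4*x = 2
x* = 2/4 = 0.5
lambda = (2*3*0.5 + 17)/4 = 5.0
Step 3: Compute optimal value.
f(x*) = 3*0.5^2 + 17*0.5 = 9.25


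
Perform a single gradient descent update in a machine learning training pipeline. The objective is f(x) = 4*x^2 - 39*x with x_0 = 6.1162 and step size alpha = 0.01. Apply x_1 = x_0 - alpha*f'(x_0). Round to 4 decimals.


We compute the gradient at x_0 and apply the update.
f'(x) = 8*x - 39
f'(6.1162) = 8*6.1162 - 39 = 9.9296
x_1 = 6.1162 - 0.01*9.9296 = 6.0169


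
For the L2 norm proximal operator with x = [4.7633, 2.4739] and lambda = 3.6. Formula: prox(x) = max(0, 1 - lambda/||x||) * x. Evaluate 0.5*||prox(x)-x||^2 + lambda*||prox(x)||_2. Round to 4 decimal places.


Step 1: Compute ||x||.
||x|| = 5.3674
Step 2: Compute scaling factor.
scale = max(0, 1 - 3.6/5.3674) = 0.3293
Step 3: prox(x) = [1.5685, 0.8146]
||prox(x)|| = 1.7674
Step 4: Proximal objective.
0.5*||prox-x||^2 = 6.48
lambda*||prox|| = 6.3626
Total = 12.8427


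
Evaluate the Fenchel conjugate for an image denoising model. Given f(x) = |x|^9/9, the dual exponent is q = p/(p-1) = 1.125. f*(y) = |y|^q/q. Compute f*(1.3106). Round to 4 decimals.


The conjugate exponent q satisfies 1/p + 1/q = 1.
p = 9, so q = 9/(9 - 1) = 1.125
|y|^q = 1.3106^1.125 = 1.3557
f*(1.3106) = 1.3557 / 1.125 = 1.205


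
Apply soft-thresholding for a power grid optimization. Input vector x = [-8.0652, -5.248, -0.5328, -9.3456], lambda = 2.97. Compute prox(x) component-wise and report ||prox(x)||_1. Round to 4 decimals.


Soft-thresholding with lambda = 2.97:
prox(-8.0652) = sign(-8.0652)*max(|-8.0652| - 2.97, 0) = -5.0952
prox(-5.248) = sign(-5.248)*max(|-5.248| - 2.97, 0) = -2.278
prox(-0.5328) = sign(-0.5328)*max(|-0.5328| - 2.97, 0) = 0.0
prox(-9.3456) = sign(-9.3456)*max(|-9.3456| - 2.97, 0) = -6.3756
prox(x) = [-5.0952, -2.278, 0.0, -6.3756]
||prox(x)||_1 = 5.0952 + 2.278 + 0.0 + 6.3756 = 13.7488


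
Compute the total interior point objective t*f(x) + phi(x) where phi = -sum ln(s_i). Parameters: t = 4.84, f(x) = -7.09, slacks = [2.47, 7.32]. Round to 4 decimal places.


Step 1: Compute log-barrier.
ln values: [0.9042, 1.9906]
phi = -(0.9042 + 1.9906) = -2.8948
Step 2: Compute augmented objective.
t*f(x) = 4.84*-7.09 = -34.3156
Total = -34.3156 - 2.8948 = -37.2104


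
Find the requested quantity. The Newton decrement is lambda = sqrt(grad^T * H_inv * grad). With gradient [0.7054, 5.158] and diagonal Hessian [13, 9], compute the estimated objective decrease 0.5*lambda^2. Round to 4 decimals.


Step 1: H is diagonal, so H^(-1) * g = [0.0543, 0.5731].
Step 2: g^T H^(-1) g = sum_i g_i^2 / H_ii
  = (0.7054)^2/13 + (5.158)^2/9
  = 0.0383 + 2.9561 = 2.9944
Step 3: Objective decrease = 0.5 * g^T H^(-1) g = 1.4972


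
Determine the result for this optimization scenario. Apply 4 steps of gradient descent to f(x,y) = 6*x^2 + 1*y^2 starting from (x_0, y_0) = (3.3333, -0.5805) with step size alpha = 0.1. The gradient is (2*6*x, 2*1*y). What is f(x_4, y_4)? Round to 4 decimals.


Gradient descent on f(x,y) = 6*x^2 + 1*y^2.
Starting point: (3.3333, -0.5805), alpha = 0.1
Step 1: grad_x = 2*6*3.3333 = 39.9996, grad_y = 2*1*-0.5805 = -1.161
  x_1 = 3.3333 - 0.1*39.9996 = -0.6667
  y_1 = -0.5805 - 0.1*-1.161 = -0.4644
Step 2: grad_x = 2*6*-0.6667 = -7.9999, grad_y = 2*1*-0.4644 = -0.9288
  x_2 = -0.6667 - 0.1*-7.9999 = 0.1333
  y_2 = -0.4644 - 0.1*-0.9288 = -0.3715
Step 3: grad_x = 2*6*0.1333 = 1.6, grad_y = 2*1*-0.3715 = -0.743
  x_3 = 0.1333 - 0.1*1.6 = -0.0267
  y_3 = -0.3715 - 0.1*-0.743 = -0.2972
Step 4: grad_x = 2*6*-0.0267 = -0.32, grad_y = 2*1*-0.2972 = -0.5944
  x_4 = -0.0267 - 0.1*-0.32 = 0.0053
  y_4 = -0.2972 - 0.1*-0.5944 = -0.2378
f(0.0053, -0.2378) = 6*0.0053^2 + 1*(-0.2378)^2 = 0.0567


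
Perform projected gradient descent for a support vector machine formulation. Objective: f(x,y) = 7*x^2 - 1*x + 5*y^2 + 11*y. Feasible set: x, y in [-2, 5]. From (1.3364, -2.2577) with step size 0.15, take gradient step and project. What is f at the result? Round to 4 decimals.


Step 1: Compute gradient at (1.3364, -2.2577).
grad_x = 2*7*1.3364 - 1 = 17.7096
grad_y = 2*5*-2.2577 + 11 = -11.577
Step 2: Gradient step.
x_raw = 1.3364 - 0.15*17.7096 = -1.32
y_raw = -2.2577 - 0.15*-11.577 = -0.5212
Step 3: Project onto [-2, 5].
x_proj = clip(-1.32) = -1.32
y_proj = clip(-0.5212) = -0.5212
Step 4: Evaluate f.
f(-1.32, -0.5212) = 9.1429


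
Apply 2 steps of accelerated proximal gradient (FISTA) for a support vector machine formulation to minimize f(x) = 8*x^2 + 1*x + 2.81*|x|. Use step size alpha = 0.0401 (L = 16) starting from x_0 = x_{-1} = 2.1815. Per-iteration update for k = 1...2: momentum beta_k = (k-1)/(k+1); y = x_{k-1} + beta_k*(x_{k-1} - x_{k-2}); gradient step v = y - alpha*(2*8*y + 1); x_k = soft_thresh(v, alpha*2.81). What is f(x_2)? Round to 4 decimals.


FISTA on f(x) = 8*x^2 + 1*x + 2.81*|x|
L = 16, alpha = 0.0401
Iteration 1: beta = 0.0, y = 2.1815 + 0.0*(2.1815 - 2.1815) = 2.1815
  grad(y) = 35.904, v = y - alpha*grad = 0.7417
  prox(v) = soft_thresh(0.7417, 0.1127) = 0.6291
Iteration 2: beta = 0.3333, y = 0.6291 + 0.3333*(0.6291 - 2.1815) = 0.1116
  grad(y) = 2.7855, v = y - alpha*grad = -0.0001
  prox(v) = soft_thresh(-0.0001, 0.1127) = 0.0
f(x_2) = 8*0.0^2 + 1*0.0 + 2.81*|0.0| = 0.0


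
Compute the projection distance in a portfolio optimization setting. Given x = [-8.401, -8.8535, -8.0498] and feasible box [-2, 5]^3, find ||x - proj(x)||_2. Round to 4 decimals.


Project each component onto [-2, 5].
clip(-8.401) = -2.0, clip(-8.8535) = -2.0, clip(-8.0498) = -2.0
Projection = [-2.0, -2.0, -2.0]
Squared diffs: [40.9728, 46.9705, 36.6001]
Distance = sqrt(124.5434) = 11.1599


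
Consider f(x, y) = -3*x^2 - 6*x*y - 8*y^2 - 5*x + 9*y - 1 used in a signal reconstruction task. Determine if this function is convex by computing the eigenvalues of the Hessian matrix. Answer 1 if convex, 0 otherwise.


The Hessian of f(x,y) = -3*x^2 - 6*x*y - 8*y^2 - 5*x + 9*y - 1 is:
H = [[-6, -6], [-6, -16]]
Trace = -6 - 16 = -22
Determinant = -6*-16 - (-6)^2 = 60
Discriminant = (-22)^2 - 4*60 = 244.0
Eigenvalues: lambda_1 = -18.8102, lambda_2 = -3.1898
The function is not convex.

0


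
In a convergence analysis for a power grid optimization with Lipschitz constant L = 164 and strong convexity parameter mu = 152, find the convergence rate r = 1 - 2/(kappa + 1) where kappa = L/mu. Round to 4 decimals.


Step 1: Compute the condition number.
kappa = L/mu = 164/152 = 1.0789
Step 2: Compute the convergence rate.
r = 1 - 2/(kappa + 1) = 1 - 2*mu/(L + mu) = (L - mu)/(L + mu) = 12/316 = 0.038


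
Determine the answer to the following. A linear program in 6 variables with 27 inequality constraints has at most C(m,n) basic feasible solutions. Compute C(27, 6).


Each vertex corresponds to some choice of n active constraints out of m, so the number of vertices is at most C(m, n) = m! / (n!(m-n)!).
m = 27, n = 6
Numerator: 27 * 26 * 25 * 24 * 23 * 22
Denominator: 6! = 720
C(27, 6) = 296010


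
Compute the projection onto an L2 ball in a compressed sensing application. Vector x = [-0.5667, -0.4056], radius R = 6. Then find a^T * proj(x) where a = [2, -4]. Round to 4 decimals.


Step 1: Compute ||x|| (intermediates to 6 decimals).
||x|| = sqrt((-0.5667)^2 + (-0.4056)^2) = 0.696893
Step 2: Project.
Since ||x|| <= R, proj = x (no scaling needed).
proj(x) = [-0.5667, -0.4056]
Step 3: Dot product.
a^T * proj(x) = 2*(-0.5667) - 4*(-0.4056) = 0.489


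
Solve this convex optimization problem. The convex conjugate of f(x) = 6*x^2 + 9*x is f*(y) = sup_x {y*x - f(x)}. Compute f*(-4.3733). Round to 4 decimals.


f*(y) = sup_x {y*x - a*x^2 - b*x} = sup_x {(y-b)*x - a*x^2}
FOC: (y - b) - 2a*x = 0 => x* = (y - b)/(2a)
x* = (-4.3733 - 9)/(2*6) = -1.1144
f*(-4.3733) = (y-b)^2/(4a) = (-4.3733 - 9)^2/(4*6)
= 178.8452/24 = 7.4519


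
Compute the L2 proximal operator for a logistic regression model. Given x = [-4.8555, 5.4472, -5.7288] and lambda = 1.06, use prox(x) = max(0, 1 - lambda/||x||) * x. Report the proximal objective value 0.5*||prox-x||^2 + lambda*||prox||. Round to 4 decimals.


Step 1: Compute ||x||.
||x|| = 9.2772
Step 2: Compute scaling factor.
scale = max(0, 1 - 1.06/9.2772) = 0.8857
Step 3: prox(x) = [-4.3007, 4.8248, -5.0742]
||prox(x)|| = 8.2172
Step 4: Proximal objective.
0.5*||prox-x||^2 = 0.5618
lambda*||prox|| = 8.7102
Total = 9.2721


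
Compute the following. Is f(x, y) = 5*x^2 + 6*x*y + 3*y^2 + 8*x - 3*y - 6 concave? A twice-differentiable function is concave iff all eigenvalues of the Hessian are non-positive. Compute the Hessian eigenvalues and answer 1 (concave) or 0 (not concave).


The Hessian of f(x,y) = 5*x^2 + 6*x*y + 3*y^2 + 8*x - 3*y - 6 is:
H = [[10, 6], [6, 6]]
Trace = 10 + 6 = 16
Determinant = 10*6 - (6)^2 = 24
Discriminant = (16)^2 - 4*24 = 160.0
Eigenvalues: lambda_1 = 1.6754, lambda_2 = 14.3246
The function is not concave.

0


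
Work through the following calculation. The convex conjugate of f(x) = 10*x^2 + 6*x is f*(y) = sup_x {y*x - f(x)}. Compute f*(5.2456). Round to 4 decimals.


f*(y) = sup_x {y*x - a*x^2 - b*x} = sup_x {(y-b)*x - a*x^2}
FOC: (y - b) - 2a*x = 0 => x* = (y - b)/(2a)
x* = (5.2456 - 6)/(2*10) = -0.0377
f*(5.2456) = (y-b)^2/(4a) = (5.2456 - 6)^2/(4*10)
= 0.5691/40 = 0.0142


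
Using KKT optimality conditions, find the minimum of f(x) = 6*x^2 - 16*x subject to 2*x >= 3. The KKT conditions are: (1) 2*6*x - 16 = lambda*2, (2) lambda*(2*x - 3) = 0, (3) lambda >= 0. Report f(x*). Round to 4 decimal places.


Step 1: Try lambda = 0 (constraint inactive).
x_unc = 16/(2*6) = 1.3333
Check: 2*1.3333 = 2.6666 < 3 -- violated!
Step 2: Constraint must be active: 2*x = 3
x* = 3/2 = 1.5
lambda = (2*6*1.5 - 16)/2 = 1.0
Step 3: Compute optimal value.
f(x*) = 6*1.5^2 - 16*1.5 = -10.5


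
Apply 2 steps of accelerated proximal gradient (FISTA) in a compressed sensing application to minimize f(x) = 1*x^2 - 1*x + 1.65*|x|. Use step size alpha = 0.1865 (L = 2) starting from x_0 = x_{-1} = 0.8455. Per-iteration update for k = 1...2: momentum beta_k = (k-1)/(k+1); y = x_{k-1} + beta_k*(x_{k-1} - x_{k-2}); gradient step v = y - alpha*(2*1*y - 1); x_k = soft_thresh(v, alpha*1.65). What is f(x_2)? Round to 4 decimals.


FISTA on f(x) = 1*x^2 - 1*x + 1.65*|x|
L = 2, alpha = 0.1865
Iteration 1: beta = 0.0, y = 0.8455 + 0.0*(0.8455 - 0.8455) = 0.8455
  grad(y) = 0.691, v = y - alpha*grad = 0.7166
  prox(v) = soft_thresh(0.7166, 0.3077) = 0.4089
Iteration 2: beta = 0.3333, y = 0.4089 + 0.3333*(0.4089 - 0.8455) = 0.2634
  grad(y) = -0.4733, v = y - alpha*grad = 0.3516
  prox(v) = soft_thresh(0.3516, 0.3077) = 0.0439
f(x_2) = 1*0.0439^2 - 1*0.0439 + 1.65*|0.0439| = 0.0305


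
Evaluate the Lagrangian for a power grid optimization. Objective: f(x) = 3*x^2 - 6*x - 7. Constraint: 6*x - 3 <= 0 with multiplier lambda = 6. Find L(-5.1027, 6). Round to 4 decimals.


Step 1: Evaluate f(x).
f(-5.1027) = 3*(-5.1027)^2 - 6*(-5.1027) - 7 = 101.7288
Step 2: Evaluate g(x).
g(-5.1027) = 6*-5.1027 - 3 = -33.6162
Step 3: Compute Lagrangian.
L = 101.7288 + 6*-33.6162 = -99.9684


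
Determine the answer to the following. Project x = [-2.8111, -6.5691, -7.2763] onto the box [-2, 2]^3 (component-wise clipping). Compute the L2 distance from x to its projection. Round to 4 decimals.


Project each component onto [-2, 2].
clip(-2.8111) = -2.0, clip(-6.5691) = -2.0, clip(-7.2763) = -2.0
Projection = [-2.0, -2.0, -2.0]
Squared diffs: [0.6579, 20.8767, 27.8393]
Distance = sqrt(49.3739) = 7.0267


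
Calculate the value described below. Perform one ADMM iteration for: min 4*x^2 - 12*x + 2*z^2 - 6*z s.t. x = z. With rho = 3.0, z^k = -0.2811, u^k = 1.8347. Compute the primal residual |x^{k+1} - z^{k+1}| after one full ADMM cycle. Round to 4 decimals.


ADMM iteration with rho = 3.0, z^k = -0.2811, u^k = 1.8347
Step 1: x-update.
Minimize 4*x^2 - 12*x + (3.0/2)*(x + 0.2811 + 1.8347)^2
FOC: (2*4 + 3.0)*x = 12 + 3.0*(-0.2811 - 1.8347)
x^{k+1} = 0.5139
Step 2: z-update.
Minimize 2*z^2 - 6*z + (3.0/2)*(0.5139 - z + 1.8347)^2
FOC: (2*2 + 3.0)*z = 6 + 3.0*(0.5139 + 1.8347)
z^{k+1} = 1.8637
Step 3: u-update.
u^{k+1} = 1.8347 + 0.5139 - 1.8637 = 0.4849
Step 4: Primal residual = |0.5139 - 1.8637| = 1.3498


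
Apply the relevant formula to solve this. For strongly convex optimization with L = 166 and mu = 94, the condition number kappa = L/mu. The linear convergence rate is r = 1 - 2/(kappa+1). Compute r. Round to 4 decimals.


Step 1: Compute the condition number.
kappa = L/mu = 166/94 = 1.766
Step 2: Compute the convergence rate.
r = 1 - 2/(kappa + 1) = 1 - 2*mu/(L + mu) = (L - mu)/(L + mu) = 72/260 = 0.2769


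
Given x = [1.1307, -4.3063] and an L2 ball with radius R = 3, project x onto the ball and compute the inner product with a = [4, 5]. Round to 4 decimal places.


Step 1: Compute ||x|| (intermediates to 6 decimals).
||x|| = sqrt(1.1307^2 + (-4.3063)^2) = 4.452269
Step 2: Project.
Since ||x|| > R, scale = R/||x|| = 3/4.452269 = 0.673814, proj(x) = scale * x
proj(x) = [0.761881, -2.901645]
Step 3: Dot product.
a^T * proj(x) = 4*0.761881 + 5*(-2.901645) = -11.4607


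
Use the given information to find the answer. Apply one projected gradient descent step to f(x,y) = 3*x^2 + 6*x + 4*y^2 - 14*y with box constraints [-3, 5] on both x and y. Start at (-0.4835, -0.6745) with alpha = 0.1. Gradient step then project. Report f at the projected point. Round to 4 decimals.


Step 1: Compute gradient at (-0.4835, -0.6745).
grad_x = 2*3*-0.4835 + 6 = 3.099
grad_y = 2*4*-0.6745 - 14 = -19.396
Step 2: Gradient step.
x_raw = -0.4835 - 0.1*3.099 = -0.7934
y_raw = -0.6745 - 0.1*-19.396 = 1.2651
Step 3: Project onto [-3, 5].
x_proj = clip(-0.7934) = -0.7934
y_proj = clip(1.2651) = 1.2651
Step 4: Evaluate f.
f(-0.7934, 1.2651) = -14.1814


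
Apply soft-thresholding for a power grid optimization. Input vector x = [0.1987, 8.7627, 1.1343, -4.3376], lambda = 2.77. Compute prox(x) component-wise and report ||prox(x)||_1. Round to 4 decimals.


Soft-thresholding with lambda = 2.77:
prox(0.1987) = sign(0.1987)*max(|0.1987| - 2.77, 0) = 0.0
prox(8.7627) = sign(8.7627)*max(|8.7627| - 2.77, 0) = 5.9927
prox(1.1343) = sign(1.1343)*max(|1.1343| - 2.77, 0) = 0.0
prox(-4.3376) = sign(-4.3376)*max(|-4.3376| - 2.77, 0) = -1.5676
prox(x) = [0.0, 5.9927, 0.0, -1.5676]
||prox(x)||_1 = 0.0 + 5.9927 + 0.0 + 1.5676 = 7.5603


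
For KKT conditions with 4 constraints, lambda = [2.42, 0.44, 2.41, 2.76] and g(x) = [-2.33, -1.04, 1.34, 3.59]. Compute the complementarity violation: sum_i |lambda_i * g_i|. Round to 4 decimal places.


KKT complementary slackness check:
lambda_1 * g_1 = 2.42 * -2.33 = -5.6386
lambda_2 * g_2 = 0.44 * -1.04 = -0.4576
lambda_3 * g_3 = 2.41 * 1.34 = 3.2294
lambda_4 * g_4 = 2.76 * 3.59 = 9.9084
Total violation = 5.6386 + 0.4576 + 3.2294 + 9.9084 = 19.234


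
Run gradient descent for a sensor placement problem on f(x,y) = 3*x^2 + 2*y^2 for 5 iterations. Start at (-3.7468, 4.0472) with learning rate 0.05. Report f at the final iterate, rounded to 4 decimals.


Gradient descent on f(x,y) = 3*x^2 + 2*y^2.
Starting point: (-3.7468, 4.0472), alpha = 0.05
Step 1: grad_x = 2*3*-3.7468 = -22.4808, grad_y = 2*2*4.0472 = 16.1888
  x_1 = -3.7468 - 0.05*-22.4808 = -2.6228
  y_1 = 4.0472 - 0.05*16.1888 = 3.2378
Step 2: grad_x = 2*3*-2.6228 = -15.7366, grad_y = 2*2*3.2378 = 12.951
  x_2 = -2.6228 - 0.05*-15.7366 = -1.8359
  y_2 = 3.2378 - 0.05*12.951 = 2.5902
Step 3: grad_x = 2*3*-1.8359 = -11.0156, grad_y = 2*2*2.5902 = 10.3608
  x_3 = -1.8359 - 0.05*-11.0156 = -1.2852
  y_3 = 2.5902 - 0.05*10.3608 = 2.0722
Step 4: grad_x = 2*3*-1.2852 = -7.7109, grad_y = 2*2*2.0722 = 8.2887
  x_4 = -1.2852 - 0.05*-7.7109 = -0.8996
  y_4 = 2.0722 - 0.05*8.2887 = 1.6577
Step 5: grad_x = 2*3*-0.8996 = -5.3976, grad_y = 2*2*1.6577 = 6.6309
  x_5 = -0.8996 - 0.05*-5.3976 = -0.6297
  y_5 = 1.6577 - 0.05*6.6309 = 1.3262
f(-0.6297, 1.3262) = 3*(-0.6297)^2 + 2*1.3262^2 = 4.7072


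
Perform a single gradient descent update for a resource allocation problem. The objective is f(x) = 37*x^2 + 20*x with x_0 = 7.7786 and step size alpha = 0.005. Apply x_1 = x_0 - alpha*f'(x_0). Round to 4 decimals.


We compute the gradient at x_0 and apply the update.
f'(x) = 74*x + 20
f'(7.7786) = 74*7.7786 + 20 = 595.6164
x_1 = 7.7786 - 0.005*595.6164 = 4.8005


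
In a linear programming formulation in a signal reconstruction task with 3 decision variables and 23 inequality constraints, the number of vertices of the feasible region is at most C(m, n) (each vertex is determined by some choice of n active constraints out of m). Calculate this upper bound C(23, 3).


Each vertex corresponds to some choice of n active constraints out of m, so the number of vertices is at most C(m, n) = m! / (n!(m-n)!).
m = 23, n = 3
Numerator: 23 * 22 * 21
Denominator: 3! = 6
C(23, 3) = 1771


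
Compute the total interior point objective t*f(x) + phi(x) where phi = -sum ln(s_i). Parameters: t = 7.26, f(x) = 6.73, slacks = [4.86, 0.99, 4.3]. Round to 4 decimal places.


Step 1: Compute log-barrier.
ln values: [1.581, -0.0101, 1.4586]
phi = -(1.581 - 0.0101 + 1.4586) = -3.0296
Step 2: Compute augmented objective.
t*f(x) = 7.26*6.73 = 48.8598
Total = 48.8598 - 3.0296 = 45.8302


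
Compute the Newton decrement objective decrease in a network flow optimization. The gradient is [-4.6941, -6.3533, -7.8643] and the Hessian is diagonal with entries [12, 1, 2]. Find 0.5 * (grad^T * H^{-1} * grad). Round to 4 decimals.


Step 1: H is diagonal, so H^(-1) * g = [-0.3912, -6.3533, -3.9322].
Step 2: g^T H^(-1) g = sum_i g_i^2 / H_ii
  = (-4.6941)^2/12 + (-6.3533)^2/1 + (-7.8643)^2/2
  = 1.8362 + 40.3644 + 30.9236 = 73.1242
Step 3: Objective decrease = 0.5 * g^T H^(-1) g = 36.5621


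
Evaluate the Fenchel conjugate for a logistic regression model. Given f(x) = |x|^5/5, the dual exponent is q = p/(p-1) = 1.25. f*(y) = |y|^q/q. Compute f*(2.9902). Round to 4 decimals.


The conjugate exponent q satisfies 1/p + 1/q = 1.
p = 5, so q = 5/(5 - 1) = 1.25
|y|^q = 2.9902^1.25 = 3.9321
f*(2.9902) = 3.9321 / 1.25 = 3.1457


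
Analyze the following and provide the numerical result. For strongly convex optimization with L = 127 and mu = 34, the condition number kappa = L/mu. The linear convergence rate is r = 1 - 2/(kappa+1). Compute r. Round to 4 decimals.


Step 1: Compute the condition number.
kappa = L/mu = 127/34 = 3.7353
Step 2: Compute the convergence rate.
r = 1 - 2/(kappa + 1) = 1 - 2*mu/(L + mu) = (L - mu)/(L + mu) = 93/161 = 0.5776


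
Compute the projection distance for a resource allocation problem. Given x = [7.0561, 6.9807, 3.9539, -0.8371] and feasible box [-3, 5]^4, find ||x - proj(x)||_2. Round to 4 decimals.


Project each component onto [-3, 5].
clip(7.0561) = 5.0, clip(6.9807) = 5.0, clip(3.9539) = 3.9539, clip(-0.8371) = -0.8371
Projection = [5.0, 5.0, 3.9539, -0.8371]
Squared diffs: [4.2275, 3.9232, 0.0, 0.0]
Distance = sqrt(8.1507) = 2.8549


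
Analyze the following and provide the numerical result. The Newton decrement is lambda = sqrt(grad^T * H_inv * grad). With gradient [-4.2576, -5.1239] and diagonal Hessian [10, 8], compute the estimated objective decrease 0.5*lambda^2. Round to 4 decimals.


Step 1: H is diagonal, so H^(-1) * g = [-0.4258, -0.6405].
Step 2: g^T H^(-1) g = sum_i g_i^2 / H_ii
  = (-4.2576)^2/10 + (-5.1239)^2/8
  = 1.8127 + 3.2818 = 5.0945
Step 3: Objective decrease = 0.5 * g^T H^(-1) g = 2.5473


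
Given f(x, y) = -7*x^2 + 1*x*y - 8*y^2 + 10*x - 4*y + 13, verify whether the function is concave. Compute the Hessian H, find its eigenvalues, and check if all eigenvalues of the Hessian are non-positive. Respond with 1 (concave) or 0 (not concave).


The Hessian of f(x,y) = -7*x^2 + 1*x*y - 8*y^2 + 10*x - 4*y + 13 is:
H = [[-14, 1], [1, -16]]
Trace = -14 - 16 = -30
Determinant = -14*-16 - (1)^2 = 223
Discriminant = (-30)^2 - 4*223 = 8.0
Eigenvalues: lambda_1 = -16.4142, lambda_2 = -13.5858
The function is concave.

1


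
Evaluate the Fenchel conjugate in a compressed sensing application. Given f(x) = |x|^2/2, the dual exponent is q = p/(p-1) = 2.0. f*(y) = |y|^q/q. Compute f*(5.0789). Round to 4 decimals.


The conjugate exponent q satisfies 1/p + 1/q = 1.
p = 2, so q = 2/(2 - 1) = 2.0
|y|^q = 5.0789^2.0 = 25.7952
f*(5.0789) = 25.7952 / 2.0 = 12.8976


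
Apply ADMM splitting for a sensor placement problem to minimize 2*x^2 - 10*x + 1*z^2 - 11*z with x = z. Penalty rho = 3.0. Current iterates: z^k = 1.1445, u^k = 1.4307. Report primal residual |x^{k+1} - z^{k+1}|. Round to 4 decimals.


ADMM iteration with rho = 3.0, z^k = 1.1445, u^k = 1.4307
Step 1: x-update.
Minimize 2*x^2 - 10*x + (3.0/2)*(x - 1.1445 + 1.4307)^2
FOC: (2*2 + 3.0)*x = 10 + 3.0*(1.1445 - 1.4307)
x^{k+1} = 1.3059
Step 2: z-update.
Minimize 1*z^2 - 11*z + (3.0/2)*(1.3059 - z + 1.4307)^2
FOC: (2*1 + 3.0)*z = 11 + 3.0*(1.3059 + 1.4307)
z^{k+1} = 3.842
Step 3: u-update.
u^{k+1} = 1.4307 + 1.3059 - 3.842 = -1.1054
Step 4: Primal residual = |1.3059 - 3.842| = 2.5361


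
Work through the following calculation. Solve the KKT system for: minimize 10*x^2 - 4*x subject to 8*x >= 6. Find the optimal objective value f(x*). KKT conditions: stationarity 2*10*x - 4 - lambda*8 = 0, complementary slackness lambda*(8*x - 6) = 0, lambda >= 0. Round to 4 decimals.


Step 1: Try lambda = 0 (constraint inactive).
x_unc = 4/(2*10) = 0.2
Check: 8*0.2 = 1.6 < 6 -- violated!
Step 2: Constraint must be active: 8*x = 6
x* = 6/8 = 0.75
lambda = (2*10*0.75 - 4)/8 = 1.375
Step 3: Compute optimal value.
f(x*) = 10*0.75^2 - 4*0.75 = 2.625


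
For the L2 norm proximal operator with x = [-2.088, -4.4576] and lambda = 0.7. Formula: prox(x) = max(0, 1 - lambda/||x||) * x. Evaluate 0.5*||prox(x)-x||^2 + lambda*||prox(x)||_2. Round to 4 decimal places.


Step 1: Compute ||x||.
||x|| = 4.9224
Step 2: Compute scaling factor.
scale = max(0, 1 - 0.7/4.9224) = 0.8578
Step 3: prox(x) = [-1.7911, -3.8237]
||prox(x)|| = 4.2224
Step 4: Proximal objective.
0.5*||prox-x||^2 = 0.245
lambda*||prox|| = 2.9557
Total = 3.2007


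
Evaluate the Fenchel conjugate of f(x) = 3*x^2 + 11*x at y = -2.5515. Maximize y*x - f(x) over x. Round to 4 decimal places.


f*(y) = sup_x {y*x - a*x^2 - b*x} = sup_x {(y-b)*x - a*x^2}
FOC: (y - b) - 2a*x = 0 => x* = (y - b)/(2a)
x* = (-2.5515 - 11)/(2*3) = -2.2586
f*(-2.5515) = (y-b)^2/(4a) = (-2.5515 - 11)^2/(4*3)
= 183.6432/12 = 15.3036


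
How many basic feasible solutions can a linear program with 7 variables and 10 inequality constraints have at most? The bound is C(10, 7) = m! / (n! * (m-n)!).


Each vertex corresponds to some choice of n active constraints out of m, so the number of vertices is at most C(m, n) = m! / (n!(m-n)!).
m = 10, n = 7
Numerator: 10 * 9 * 8 * 7 * 6 * 5 * 4
Denominator: 7! = 5040
C(10, 7) = 120


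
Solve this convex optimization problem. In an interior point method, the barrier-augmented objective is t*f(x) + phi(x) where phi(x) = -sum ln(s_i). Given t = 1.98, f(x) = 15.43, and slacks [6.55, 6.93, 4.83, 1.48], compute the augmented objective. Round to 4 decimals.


Step 1: Compute log-barrier.
ln values: [1.8795, 1.9359, 1.5748, 0.392]
phi = -(1.8795 + 1.9359 + 1.5748 + 0.392) = -5.7822
Step 2: Compute augmented objective.
t*f(x) = 1.98*15.43 = 30.5514
Total = 30.5514 - 5.7822 = 24.7692


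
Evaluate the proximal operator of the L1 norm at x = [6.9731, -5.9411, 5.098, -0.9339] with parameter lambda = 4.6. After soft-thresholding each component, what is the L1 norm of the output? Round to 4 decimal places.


Soft-thresholding with lambda = 4.6:
prox(6.9731) = sign(6.9731)*max(|6.9731| - 4.6, 0) = 2.3731
prox(-5.9411) = sign(-5.9411)*max(|-5.9411| - 4.6, 0) = -1.3411
prox(5.098) = sign(5.098)*max(|5.098| - 4.6, 0) = 0.498
prox(-0.9339) = sign(-0.9339)*max(|-0.9339| - 4.6, 0) = 0.0
prox(x) = [2.3731, -1.3411, 0.498, 0.0]
||prox(x)||_1 = 2.3731 + 1.3411 + 0.498 + 0.0 = 4.2122


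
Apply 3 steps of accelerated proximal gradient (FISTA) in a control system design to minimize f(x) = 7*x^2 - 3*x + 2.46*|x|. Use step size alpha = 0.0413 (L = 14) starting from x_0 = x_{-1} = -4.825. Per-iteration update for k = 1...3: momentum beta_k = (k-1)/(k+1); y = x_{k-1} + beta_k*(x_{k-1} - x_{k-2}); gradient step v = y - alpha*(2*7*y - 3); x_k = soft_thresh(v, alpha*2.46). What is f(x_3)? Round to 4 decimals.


FISTA on f(x) = 7*x^2 - 3*x + 2.46*|x|
L = 14, alpha = 0.0413
Iteration 1: beta = 0.0, y = -4.825 + 0.0*(-4.825 + 4.825) = -4.825
  grad(y) = -70.55, v = y - alpha*grad = -1.9113
  prox(v) = soft_thresh(-1.9113, 0.1016) = -1.8097
Iteration 2: beta = 0.3333, y = -1.8097 + 0.3333*(-1.8097 + 4.825) = -0.8046
  grad(y) = -14.2642, v = y - alpha*grad = -0.2155
  prox(v) = soft_thresh(-0.2155, 0.1016) = -0.1139
Iteration 3: beta = 0.5, y = -0.1139 + 0.5*(-0.1139 + 1.8097) = 0.734
  grad(y) = 7.2764, v = y - alpha*grad = 0.4335
  prox(v) = soft_thresh(0.4335, 0.1016) = 0.3319
f(x_3) = 7*0.3319^2 - 3*0.3319 + 2.46*|0.3319| = 0.5919


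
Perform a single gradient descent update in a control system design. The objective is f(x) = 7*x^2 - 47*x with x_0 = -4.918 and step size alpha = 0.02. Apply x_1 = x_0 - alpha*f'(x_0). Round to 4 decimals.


We compute the gradient at x_0 and apply the update.
f'(x) = 14*x - 47
f'(-4.918) = 14*-4.918 - 47 = -115.852
x_1 = -4.918 - 0.02*-115.852 = -2.601


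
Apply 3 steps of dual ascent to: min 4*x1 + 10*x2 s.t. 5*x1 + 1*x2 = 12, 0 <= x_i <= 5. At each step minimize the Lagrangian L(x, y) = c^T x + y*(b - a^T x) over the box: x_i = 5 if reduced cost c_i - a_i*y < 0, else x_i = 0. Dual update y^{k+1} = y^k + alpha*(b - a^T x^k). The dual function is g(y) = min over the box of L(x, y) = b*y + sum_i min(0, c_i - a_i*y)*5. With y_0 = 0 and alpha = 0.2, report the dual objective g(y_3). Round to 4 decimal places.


Dual ascent for LP: min 4*x1 + 10*x2, 5*x1 + 1*x2 = 12, 0 <= x_i <= 5
Step 1: y^k = 0.0, reduced costs: (4.0, 10.0)
  x^k = (0.0, 0.0), subgradient = b - a^T x = 12.0
  y^{k+1} = 0.0 + 0.2*12.0 = 2.4
Step 2: y^k = 2.4, reduced costs: (-8.0, 7.6)
  x^k = (5.0, 0.0), subgradient = b - a^T x = -13.0
  y^{k+1} = 2.4 + 0.2*-13.0 = -0.2
Step 3: y^k = -0.2, reduced costs: (5.0, 10.2)
  x^k = (0.0, 0.0), subgradient = b - a^T x = 12.0
  y^{k+1} = -0.2 + 0.2*12.0 = 2.2
Dual objective at y_3 = 2.2: reduced costs (-7.0, 7.8), box minimizer x = (5.0, 0.0)
g(y_3) = b*y + (c1 - a1*y)*x1 + (c2 - a2*y)*x2 = 12*2.2 + (-7.0)*5.0 + 7.8*0.0 = 26.4 - 35.0 + 0.0 = -8.6


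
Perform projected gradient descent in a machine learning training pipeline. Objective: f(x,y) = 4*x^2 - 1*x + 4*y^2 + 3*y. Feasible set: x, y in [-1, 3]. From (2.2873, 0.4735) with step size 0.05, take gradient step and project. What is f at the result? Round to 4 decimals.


Step 1: Compute gradient at (2.2873, 0.4735).
grad_x = 2*4*2.2873 - 1 = 17.2984
grad_y = 2*4*0.4735 + 3 = 6.788
Step 2: Gradient step.
x_raw = 2.2873 - 0.05*17.2984 = 1.4224
y_raw = 0.4735 - 0.05*6.788 = 0.1341
Step 3: Project onto [-1, 3].
x_proj = clip(1.4224) = 1.4224
y_proj = clip(0.1341) = 0.1341
Step 4: Evaluate f.
f(1.4224, 0.1341) = 7.1445


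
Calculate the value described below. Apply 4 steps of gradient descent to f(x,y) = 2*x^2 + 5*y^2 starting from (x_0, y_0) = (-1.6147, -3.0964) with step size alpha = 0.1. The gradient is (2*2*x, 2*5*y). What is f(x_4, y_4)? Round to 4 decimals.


Gradient descent on f(x,y) = 2*x^2 + 5*y^2.
Starting point: (-1.6147, -3.0964), alpha = 0.1
Step 1: grad_x = 2*2*-1.6147 = -6.4588, grad_y = 2*5*-3.0964 = -30.964
  x_1 = -1.6147 - 0.1*-6.4588 = -0.9688
  y_1 = -3.0964 - 0.1*-30.964 = 0.0
Step 2: grad_x = 2*2*-0.9688 = -3.8753, grad_y = 2*5*0.0 = 0.0
  x_2 = -0.9688 - 0.1*-3.8753 = -0.5813
  y_2 = 0.0 - 0.1*0.0 = 0.0
Step 3: grad_x = 2*2*-0.5813 = -2.3252, grad_y = 2*5*0.0 = 0.0
  x_3 = -0.5813 - 0.1*-2.3252 = -0.3488
  y_3 = 0.0 - 0.1*0.0 = 0.0
Step 4: grad_x = 2*2*-0.3488 = -1.3951, grad_y = 2*5*0.0 = 0.0
  x_4 = -0.3488 - 0.1*-1.3951 = -0.2093
  y_4 = 0.0 - 0.1*0.0 = 0.0
f(-0.2093, 0.0) = 2*(-0.2093)^2 + 5*0.0^2 = 0.0876


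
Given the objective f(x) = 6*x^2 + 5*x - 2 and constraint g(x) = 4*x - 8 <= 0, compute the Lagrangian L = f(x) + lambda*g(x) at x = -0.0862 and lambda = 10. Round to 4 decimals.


Step 1: Evaluate f(x).
f(-0.0862) = 6*(-0.0862)^2 + 5*(-0.0862) - 2 = -2.3864
Step 2: Evaluate g(x).
g(-0.0862) = 4*-0.0862 - 8 = -8.3448
Step 3: Compute Lagrangian.
L = -2.3864 + 10*-8.3448 = -85.8344


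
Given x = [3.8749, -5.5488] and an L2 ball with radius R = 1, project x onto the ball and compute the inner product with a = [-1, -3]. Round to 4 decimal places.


Step 1: Compute ||x|| (intermediates to 6 decimals).
||x|| = sqrt(3.8749^2 + (-5.5488)^2) = 6.767868
Step 2: Project.
Since ||x|| > R, scale = R/||x|| = 1/6.767868 = 0.147757, proj(x) = scale * x
proj(x) = [0.572544, -0.819874]
Step 3: Dot product.
a^T * proj(x) = -1*0.572544 - 3*(-0.819874) = 1.8871


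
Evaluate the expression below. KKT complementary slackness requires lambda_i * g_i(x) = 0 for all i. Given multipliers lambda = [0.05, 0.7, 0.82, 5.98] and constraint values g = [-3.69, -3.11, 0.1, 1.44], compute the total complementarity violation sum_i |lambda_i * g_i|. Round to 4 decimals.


KKT complementary slackness check:
lambda_1 * g_1 = 0.05 * -3.69 = -0.1845
lambda_2 * g_2 = 0.7 * -3.11 = -2.177
lambda_3 * g_3 = 0.82 * 0.1 = 0.082
lambda_4 * g_4 = 5.98 * 1.44 = 8.6112
Total violation = 0.1845 + 2.177 + 0.082 + 8.6112 = 11.0547


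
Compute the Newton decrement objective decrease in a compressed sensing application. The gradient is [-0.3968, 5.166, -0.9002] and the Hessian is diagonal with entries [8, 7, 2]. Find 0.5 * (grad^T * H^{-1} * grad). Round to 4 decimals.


Step 1: H is diagonal, so H^(-1) * g = [-0.0496, 0.738, -0.4501].
Step 2: g^T H^(-1) g = sum_i g_i^2 / H_ii
  = (-0.3968)^2/8 + (5.166)^2/7 + (-0.9002)^2/2
  = 0.0197 + 3.8125 + 0.4052 = 4.2374
Step 3: Objective decrease = 0.5 * g^T H^(-1) g = 2.1187


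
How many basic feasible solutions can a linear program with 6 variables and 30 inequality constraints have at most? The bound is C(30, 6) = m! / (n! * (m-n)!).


Each vertex corresponds to some choice of n active constraints out of m, so the number of vertices is at most C(m, n) = m! / (n!(m-n)!).
m = 30, n = 6
Numerator: 30 * 29 * 28 * 27 * 26 * 25
Denominator: 6! = 720
C(30, 6) = 593775


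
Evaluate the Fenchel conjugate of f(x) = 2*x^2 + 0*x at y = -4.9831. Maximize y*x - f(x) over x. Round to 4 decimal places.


f*(y) = sup_x {y*x - a*x^2 - b*x} = sup_x {(y-b)*x - a*x^2}
FOC: (y - b) - 2a*x = 0 => x* = (y - b)/(2a)
x* = (-4.9831 - 0)/(2*2) = -1.2458
f*(-4.9831) = (y-b)^2/(4a) = (-4.9831 - 0)^2/(4*2)
= 24.8313/8 = 3.1039


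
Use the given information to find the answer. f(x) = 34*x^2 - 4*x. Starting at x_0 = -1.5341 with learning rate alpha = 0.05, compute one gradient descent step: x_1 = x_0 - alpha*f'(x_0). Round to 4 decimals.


We compute the gradient at x_0 and apply the update.
f'(x) = 68*x - 4
f'(-1.5341) = 68*-1.5341 - 4 = -108.3188
x_1 = -1.5341 - 0.05*-108.3188 = 3.8818


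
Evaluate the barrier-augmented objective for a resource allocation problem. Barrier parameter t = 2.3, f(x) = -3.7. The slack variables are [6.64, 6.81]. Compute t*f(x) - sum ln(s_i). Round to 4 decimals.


Step 1: Compute log-barrier.
ln values: [1.8931, 1.9184]
phi = -(1.8931 + 1.9184) = -3.8115
Step 2: Compute augmented objective.
t*f(x) = 2.3*-3.7 = -8.51
Total = -8.51 - 3.8115 = -12.3215


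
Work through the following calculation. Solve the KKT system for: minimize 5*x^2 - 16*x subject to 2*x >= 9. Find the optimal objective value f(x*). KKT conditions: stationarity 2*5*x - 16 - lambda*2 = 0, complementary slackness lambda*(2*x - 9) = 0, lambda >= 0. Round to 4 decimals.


Step 1: Try lambda = 0 (constraint inactive).
x_unc = 16/(2*5) = 1.6
Check: 2*1.6 = 3.2 < 9 -- violated!
Step 2: Constraint must be active: 2*x = 9
x* = 9/2 = 4.5
lambda = (2*5*4.5 - 16)/2 = 14.5
Step 3: Compute optimal value.
f(x*) = 5*4.5^2 - 16*4.5 = 29.25


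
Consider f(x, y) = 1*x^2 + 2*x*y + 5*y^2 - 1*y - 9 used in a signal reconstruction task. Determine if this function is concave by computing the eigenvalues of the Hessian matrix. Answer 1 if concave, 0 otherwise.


The Hessian of f(x,y) = 1*x^2 + 2*x*y + 5*y^2 - 1*y - 9 is:
H = [[2, 2], [2, 10]]
Trace = 2 + 10 = 12
Determinant = 2*10 - (2)^2 = 16
Discriminant = (12)^2 - 4*16 = 80.0
Eigenvalues: lambda_1 = 1.5279, lambda_2 = 10.4721
The function is not concave.

0


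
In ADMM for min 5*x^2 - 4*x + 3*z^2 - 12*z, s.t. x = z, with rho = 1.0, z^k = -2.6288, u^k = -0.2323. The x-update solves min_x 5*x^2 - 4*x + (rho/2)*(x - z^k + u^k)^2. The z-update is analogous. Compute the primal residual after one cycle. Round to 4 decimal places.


ADMM iteration with rho = 1.0, z^k = -2.6288, u^k = -0.2323
Step 1: x-update.
Minimize 5*x^2 - 4*x + (1.0/2)*(x + 2.6288 - 0.2323)^2
FOC: (2*5 + 1.0)*x = 4 + 1.0*(-2.6288 + 0.2323)
x^{k+1} = 0.1458
Step 2: z-update.
Minimize 3*z^2 - 12*z + (1.0/2)*(0.1458 - z - 0.2323)^2
FOC: (2*3 + 1.0)*z = 12 + 1.0*(0.1458 - 0.2323)
z^{k+1} = 1.7019
Step 3: u-update.
u^{k+1} = -0.2323 + 0.1458 - 1.7019 = -1.7885
Step 4: Primal residual = |0.1458 - 1.7019| = 1.5562


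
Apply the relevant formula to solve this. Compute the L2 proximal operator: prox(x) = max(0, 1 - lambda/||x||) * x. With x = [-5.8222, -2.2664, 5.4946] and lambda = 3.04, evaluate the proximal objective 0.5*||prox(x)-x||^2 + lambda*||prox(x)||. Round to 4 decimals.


Step 1: Compute ||x||.
||x|| = 8.3202
Step 2: Compute scaling factor.
scale = max(0, 1 - 3.04/8.3202) = 0.6346
Step 3: prox(x) = [-3.6949, -1.4383, 3.487]
||prox(x)|| = 5.2802
Step 4: Proximal objective.
0.5*||prox-x||^2 = 4.6208
lambda*||prox|| = 16.0518
Total = 20.6725


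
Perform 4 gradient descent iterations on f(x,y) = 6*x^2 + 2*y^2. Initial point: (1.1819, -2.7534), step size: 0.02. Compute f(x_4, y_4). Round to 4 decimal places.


Gradient descent on f(x,y) = 6*x^2 + 2*y^2.
Starting point: (1.1819, -2.7534), alpha = 0.02
Step 1: grad_x = 2*6*1.1819 = 14.1828, grad_y = 2*2*-2.7534 = -11.0136
  x_1 = 1.1819 - 0.02*14.1828 = 0.8982
  y_1 = -2.7534 - 0.02*-11.0136 = -2.5331
Step 2: grad_x = 2*6*0.8982 = 10.7789, grad_y = 2*2*-2.5331 = -10.1325
  x_2 = 0.8982 - 0.02*10.7789 = 0.6827
  y_2 = -2.5331 - 0.02*-10.1325 = -2.3305
Step 3: grad_x = 2*6*0.6827 = 8.192, grad_y = 2*2*-2.3305 = -9.3219
  x_3 = 0.6827 - 0.02*8.192 = 0.5188
  y_3 = -2.3305 - 0.02*-9.3219 = -2.144
Step 4: grad_x = 2*6*0.5188 = 6.2259, grad_y = 2*2*-2.144 = -8.5762
  x_4 = 0.5188 - 0.02*6.2259 = 0.3943
  y_4 = -2.144 - 0.02*-8.5762 = -1.9725
f(0.3943, -1.9725) = 6*0.3943^2 + 2*(-1.9725)^2 = 8.7145


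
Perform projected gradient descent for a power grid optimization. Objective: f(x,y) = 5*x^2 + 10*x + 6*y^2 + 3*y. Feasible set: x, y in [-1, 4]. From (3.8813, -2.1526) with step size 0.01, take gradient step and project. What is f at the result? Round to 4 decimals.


Step 1: Compute gradient at (3.8813, -2.1526).
grad_x = 2*5*3.8813 + 10 = 48.813
grad_y = 2*6*-2.1526 + 3 = -22.8312
Step 2: Gradient step.
x_raw = 3.8813 - 0.01*48.813 = 3.3932
y_raw = -2.1526 - 0.01*-22.8312 = -1.9243
Step 3: Project onto [-1, 4].
x_proj = clip(3.3932) = 3.3932
y_proj = clip(-1.9243) = -1.0
Step 4: Evaluate f.
f(3.3932, -1.0) = 94.4997


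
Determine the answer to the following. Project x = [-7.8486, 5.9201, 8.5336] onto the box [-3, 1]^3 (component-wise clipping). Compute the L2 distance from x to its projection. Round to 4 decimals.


Project each component onto [-3, 1].
clip(-7.8486) = -3.0, clip(5.9201) = 1.0, clip(8.5336) = 1.0
Projection = [-3.0, 1.0, 1.0]
Squared diffs: [23.5089, 24.2074, 56.7551]
Distance = sqrt(104.4714) = 10.2211


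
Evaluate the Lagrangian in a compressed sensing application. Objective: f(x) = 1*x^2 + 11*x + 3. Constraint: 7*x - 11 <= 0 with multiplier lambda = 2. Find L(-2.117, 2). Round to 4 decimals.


Step 1: Evaluate f(x).
f(-2.117) = 1*(-2.117)^2 + 11*(-2.117) + 3 = -15.8053
Step 2: Evaluate g(x).
g(-2.117) = 7*-2.117 - 11 = -25.819
Step 3: Compute Lagrangian.
L = -15.8053 + 2*-25.819 = -67.4433


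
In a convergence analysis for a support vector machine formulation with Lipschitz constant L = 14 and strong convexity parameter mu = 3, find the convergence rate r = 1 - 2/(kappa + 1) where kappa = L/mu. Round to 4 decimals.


Step 1: Compute the condition number.
kappa = L/mu = 14/3 = 4.6667
Step 2: Compute the convergence rate.
r = 1 - 2/(kappa + 1) = 1 - 2*mu/(L + mu) = (L - mu)/(L + mu) = 11/17 = 0.6471


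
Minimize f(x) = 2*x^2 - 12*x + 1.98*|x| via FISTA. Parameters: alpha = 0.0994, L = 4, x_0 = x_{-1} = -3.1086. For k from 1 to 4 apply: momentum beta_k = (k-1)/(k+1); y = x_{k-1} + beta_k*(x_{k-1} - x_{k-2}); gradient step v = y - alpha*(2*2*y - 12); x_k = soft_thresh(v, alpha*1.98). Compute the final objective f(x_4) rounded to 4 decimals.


FISTA on f(x) = 2*x^2 - 12*x + 1.98*|x|
L = 4, alpha = 0.0994
Iteration 1: beta = 0.0, y = -3.1086 + 0.0*(-3.1086 + 3.1086) = -3.1086
  grad(y) = -24.4344, v = y - alpha*grad = -0.6798
  prox(v) = soft_thresh(-0.6798, 0.1968) = -0.483
Iteration 2: beta = 0.3333, y = -0.483 + 0.3333*(-0.483 + 3.1086) = 0.3922
  grad(y) = -10.4312, v = y - alpha*grad = 1.4291
  prox(v) = soft_thresh(1.4291, 0.1968) = 1.2322
Iteration 3: beta = 0.5, y = 1.2322 + 0.5*(1.2322 + 0.483) = 2.0899
  grad(y) = -3.6405, v = y - alpha*grad = 2.4517
  prox(v) = soft_thresh(2.4517, 0.1968) = 2.2549
Iteration 4: beta = 0.6, y = 2.2549 + 0.6*(2.2549 - 1.2322) = 2.8685
  grad(y) = -0.5259, v = y - alpha*grad = 2.9208
  prox(v) = soft_thresh(2.9208, 0.1968) = 2.724
f(x_4) = 2*2.724^2 - 12*2.724 + 1.98*|2.724| = -12.4541


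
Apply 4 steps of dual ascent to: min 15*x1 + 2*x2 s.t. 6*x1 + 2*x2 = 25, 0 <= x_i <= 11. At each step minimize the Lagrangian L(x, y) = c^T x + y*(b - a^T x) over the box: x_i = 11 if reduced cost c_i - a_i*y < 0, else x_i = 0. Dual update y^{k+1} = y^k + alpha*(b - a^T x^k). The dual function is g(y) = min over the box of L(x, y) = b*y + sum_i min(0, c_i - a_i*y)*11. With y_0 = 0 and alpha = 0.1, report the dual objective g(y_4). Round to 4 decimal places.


Dual ascent for LP: min 15*x1 + 2*x2, 6*x1 + 2*x2 = 25, 0 <= x_i <= 11
Step 1: y^k = 0.0, reduced costs: (15.0, 2.0)
  x^k = (0.0, 0.0), subgradient = b - a^T x = 25.0
  y^{k+1} = 0.0 + 0.1*25.0 = 2.5
Step 2: y^k = 2.5, reduced costs: (0.0, -3.0)
  x^k = (0.0, 11.0), subgradient = b - a^T x = 3.0
  y^{k+1} = 2.5 + 0.1*3.0 = 2.8
Step 3: y^k = 2.8, reduced costs: (-1.8, -3.6)
  x^k = (11.0, 11.0), subgradient = b - a^T x = -63.0
  y^{k+1} = 2.8 + 0.1*-63.0 = -3.5
Step 4: y^k = -3.5, reduced costs: (36.0, 9.0)
  x^k = (0.0, 0.0), subgradient = b - a^T x = 25.0
  y^{k+1} = -3.5 + 0.1*25.0 = -1.0
Dual objective at y_4 = -1.0: reduced costs (21.0, 4.0), box minimizer x = (0.0, 0.0)
g(y_4) = b*y + (c1 - a1*y)*x1 + (c2 - a2*y)*x2 = 25*(-1.0) + 21.0*0.0 + 4.0*0.0 = -25.0 + 0.0 + 0.0 = -25.0


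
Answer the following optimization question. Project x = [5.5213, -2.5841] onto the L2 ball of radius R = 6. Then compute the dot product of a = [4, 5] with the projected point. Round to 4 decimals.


Step 1: Compute ||x|| (intermediates to 6 decimals).
||x|| = sqrt(5.5213^2 + (-2.5841)^2) = 6.096091
Step 2: Project.
Since ||x|| > R, scale = R/||x|| = 6/6.096091 = 0.984237, proj(x) = scale * x
proj(x) = [5.434268, -2.543367]
Step 3: Dot product.
a^T * proj(x) = 4*5.434268 + 5*(-2.543367) = 9.0202
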